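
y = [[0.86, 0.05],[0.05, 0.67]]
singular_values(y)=[0.87, 0.66]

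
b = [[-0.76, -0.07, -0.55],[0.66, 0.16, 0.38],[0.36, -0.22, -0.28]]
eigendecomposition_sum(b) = [[-0.39+0.06j, (-0.04-0.12j), -0.27-0.27j], [0.29-0.02j, 0.03+0.09j, 0.19+0.22j], [(0.2+0.32j), -0.09+0.08j, -0.14+0.35j]] + [[(-0.39-0.06j), (-0.04+0.12j), -0.27+0.27j], [0.29+0.02j, (0.03-0.09j), 0.19-0.22j], [0.20-0.32j, (-0.09-0.08j), (-0.14-0.35j)]] + [[(0.01+0j), 0.02-0.00j, (-0-0j)], [0.08+0.00j, 0.11-0.00j, -0.01-0.00j], [(-0.03-0j), -0.04+0.00j, 0j]]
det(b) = 0.06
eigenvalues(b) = [(-0.5+0.49j), (-0.5-0.49j), (0.12+0j)]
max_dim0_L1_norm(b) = 1.78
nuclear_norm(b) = 1.81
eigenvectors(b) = [[(-0.63+0j), (-0.63-0j), -0.16+0.00j],[0.47+0.03j, 0.47-0.03j, (-0.92+0j)],[(0.24+0.56j), 0.24-0.56j, (0.37+0j)]]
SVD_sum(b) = [[-0.8,-0.10,-0.48], [0.66,0.08,0.40], [0.12,0.01,0.07]] + [[0.03,-0.03,-0.04], [-0.01,0.01,0.02], [0.24,-0.23,-0.35]] + [[0.01, 0.05, -0.03], [0.01, 0.07, -0.04], [-0.00, -0.0, 0.00]]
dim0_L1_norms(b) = [1.78, 0.45, 1.21]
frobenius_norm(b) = 1.32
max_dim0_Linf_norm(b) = 0.76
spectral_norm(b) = 1.22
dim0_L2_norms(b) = [1.07, 0.28, 0.72]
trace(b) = -0.88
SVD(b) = [[-0.77,  0.11,  0.63],[0.63,  -0.05,  0.77],[0.11,  0.99,  -0.03]] @ diag([1.2233692691469986, 0.4904279128839866, 0.09923756129105378]) @ [[0.85,0.11,0.51], [0.5,-0.48,-0.72], [0.17,0.87,-0.46]]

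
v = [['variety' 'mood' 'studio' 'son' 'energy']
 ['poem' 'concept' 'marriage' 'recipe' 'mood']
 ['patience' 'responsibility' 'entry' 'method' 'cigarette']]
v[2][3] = 'method'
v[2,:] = ['patience', 'responsibility', 'entry', 'method', 'cigarette']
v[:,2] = ['studio', 'marriage', 'entry']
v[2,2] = 'entry'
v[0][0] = 'variety'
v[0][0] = 'variety'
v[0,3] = 'son'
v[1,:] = ['poem', 'concept', 'marriage', 'recipe', 'mood']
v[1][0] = 'poem'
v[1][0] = 'poem'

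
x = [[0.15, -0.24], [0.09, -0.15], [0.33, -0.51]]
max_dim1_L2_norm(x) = 0.61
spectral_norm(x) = 0.69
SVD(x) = [[-0.41, -0.47], [-0.25, -0.77], [-0.88, 0.44]] @ diag([0.6925720854483394, 0.006626194815898132]) @ [[-0.54, 0.84], [0.84, 0.54]]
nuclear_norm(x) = 0.70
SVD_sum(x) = [[0.15,-0.24], [0.09,-0.15], [0.33,-0.51]] + [[-0.0, -0.00], [-0.0, -0.00], [0.00, 0.00]]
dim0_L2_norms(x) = [0.37, 0.58]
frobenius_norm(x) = 0.69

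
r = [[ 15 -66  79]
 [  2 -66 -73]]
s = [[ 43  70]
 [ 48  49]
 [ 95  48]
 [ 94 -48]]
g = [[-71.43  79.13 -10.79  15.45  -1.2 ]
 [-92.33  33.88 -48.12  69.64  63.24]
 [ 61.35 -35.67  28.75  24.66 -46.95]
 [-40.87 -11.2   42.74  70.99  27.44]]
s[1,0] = 48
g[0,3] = 15.45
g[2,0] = 61.35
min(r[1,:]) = -73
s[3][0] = 94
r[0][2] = 79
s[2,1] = 48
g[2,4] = -46.95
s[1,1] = 49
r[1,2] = -73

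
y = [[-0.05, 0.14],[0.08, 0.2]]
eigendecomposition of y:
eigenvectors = [[-0.96,-0.44], [0.27,-0.9]]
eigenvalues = [-0.09, 0.24]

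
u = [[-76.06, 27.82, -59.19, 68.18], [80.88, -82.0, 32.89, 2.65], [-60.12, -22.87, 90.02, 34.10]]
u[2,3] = 34.1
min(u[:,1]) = -82.0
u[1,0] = 80.88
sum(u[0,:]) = -39.25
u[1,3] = 2.65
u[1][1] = -82.0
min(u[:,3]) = 2.65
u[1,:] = [80.88, -82.0, 32.89, 2.65]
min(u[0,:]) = -76.06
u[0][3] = 68.18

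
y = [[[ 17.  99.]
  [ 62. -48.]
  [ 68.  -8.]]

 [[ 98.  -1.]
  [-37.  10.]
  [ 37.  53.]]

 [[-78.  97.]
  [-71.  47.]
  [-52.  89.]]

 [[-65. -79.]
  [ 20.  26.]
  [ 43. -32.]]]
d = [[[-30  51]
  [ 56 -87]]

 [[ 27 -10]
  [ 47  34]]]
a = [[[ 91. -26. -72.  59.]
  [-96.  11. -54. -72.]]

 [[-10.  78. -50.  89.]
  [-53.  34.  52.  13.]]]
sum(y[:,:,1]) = 253.0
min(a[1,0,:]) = -50.0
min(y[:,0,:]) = -79.0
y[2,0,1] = 97.0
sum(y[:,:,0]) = 42.0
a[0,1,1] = 11.0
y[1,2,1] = 53.0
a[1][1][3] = 13.0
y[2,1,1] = 47.0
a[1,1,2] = 52.0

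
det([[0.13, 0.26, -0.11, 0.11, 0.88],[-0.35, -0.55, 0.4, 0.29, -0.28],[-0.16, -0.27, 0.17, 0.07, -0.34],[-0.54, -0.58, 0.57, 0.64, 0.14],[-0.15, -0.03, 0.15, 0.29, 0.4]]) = 0.000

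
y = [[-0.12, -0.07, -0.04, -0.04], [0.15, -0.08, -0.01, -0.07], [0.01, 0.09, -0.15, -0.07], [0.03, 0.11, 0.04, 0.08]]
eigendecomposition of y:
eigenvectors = [[(0.01-0.36j), (0.01+0.36j), 0.12+0.00j, (-0.24+0j)],[-0.62+0.00j, (-0.62-0j), (-0.35+0j), (0.31+0j)],[-0.43+0.29j, -0.43-0.29j, -0.53+0.00j, (-0.92+0j)],[0.33+0.32j, 0.33-0.32j, 0.76+0.00j, 0.04+0.00j]]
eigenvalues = [(-0.05+0.13j), (-0.05-0.13j), (0.01+0j), (-0.18+0j)]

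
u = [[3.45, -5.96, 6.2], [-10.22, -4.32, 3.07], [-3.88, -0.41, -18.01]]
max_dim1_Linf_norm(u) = 18.01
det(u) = 1362.82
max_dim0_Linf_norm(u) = 18.01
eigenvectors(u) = [[-0.75, 0.47, -0.41], [0.66, 0.82, -0.58], [0.10, -0.32, 0.7]]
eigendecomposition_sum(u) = [[5.55, -2.76, 1.0], [-4.86, 2.41, -0.88], [-0.76, 0.38, -0.14]] + [[-6.62, -6.16, -8.96],[-11.66, -10.86, -15.78],[4.55, 4.24, 6.16]] + [[4.52, 2.96, 14.15], [6.3, 4.12, 19.73], [-7.67, -5.02, -24.03]]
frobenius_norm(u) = 23.62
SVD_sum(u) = [[1.59, -0.8, 7.18], [0.27, -0.14, 1.22], [-3.91, 1.97, -17.74]] + [[-0.12, -0.05, 0.02], [-10.41, -4.39, 1.81], [-0.76, -0.32, 0.13]] + [[1.98, -5.11, -1.01], [-0.08, 0.21, 0.04], [0.80, -2.06, -0.40]]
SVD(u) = [[-0.37, -0.01, 0.93], [-0.06, -1.00, -0.04], [0.92, -0.07, 0.37]] @ diag([19.753316775542384, 11.472861003724997, 6.013512846438616]) @ [[-0.21, 0.11, -0.97], [0.91, 0.38, -0.16], [0.36, -0.92, -0.18]]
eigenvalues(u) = [7.83, -11.32, -15.39]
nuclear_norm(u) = 37.24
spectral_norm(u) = 19.75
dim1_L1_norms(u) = [15.61, 17.61, 22.3]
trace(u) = -18.88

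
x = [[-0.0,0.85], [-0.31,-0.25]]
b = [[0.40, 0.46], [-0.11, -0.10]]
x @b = [[-0.09, -0.08], [-0.10, -0.12]]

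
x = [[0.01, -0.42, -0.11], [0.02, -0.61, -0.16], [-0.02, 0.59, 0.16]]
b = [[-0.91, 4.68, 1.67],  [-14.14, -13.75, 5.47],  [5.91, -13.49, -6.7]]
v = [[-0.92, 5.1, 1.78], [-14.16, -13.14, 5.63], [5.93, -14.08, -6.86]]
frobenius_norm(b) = 26.58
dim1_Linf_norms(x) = [0.42, 0.61, 0.59]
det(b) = 11.20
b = x + v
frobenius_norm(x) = 0.98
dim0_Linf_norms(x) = [0.02, 0.61, 0.16]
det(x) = 0.00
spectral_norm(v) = 21.10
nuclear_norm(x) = 0.99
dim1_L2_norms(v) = [5.48, 20.12, 16.75]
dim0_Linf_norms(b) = [14.14, 13.75, 6.7]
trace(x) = -0.44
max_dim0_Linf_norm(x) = 0.61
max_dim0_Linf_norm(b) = 14.14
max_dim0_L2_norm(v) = 19.92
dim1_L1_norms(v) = [7.8, 32.93, 26.87]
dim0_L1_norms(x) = [0.05, 1.62, 0.43]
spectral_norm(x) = 0.98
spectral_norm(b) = 21.29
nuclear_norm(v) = 37.57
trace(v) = -20.92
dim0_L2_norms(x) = [0.03, 0.95, 0.25]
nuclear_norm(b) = 37.23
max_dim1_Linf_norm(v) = 14.16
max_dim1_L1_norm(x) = 0.79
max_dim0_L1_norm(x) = 1.62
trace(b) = -21.36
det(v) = 12.59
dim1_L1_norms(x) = [0.54, 0.79, 0.77]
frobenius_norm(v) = 26.75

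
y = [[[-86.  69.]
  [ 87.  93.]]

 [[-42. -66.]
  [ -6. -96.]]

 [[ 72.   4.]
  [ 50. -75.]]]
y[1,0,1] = -66.0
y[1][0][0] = -42.0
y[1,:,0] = [-42.0, -6.0]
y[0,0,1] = 69.0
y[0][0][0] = -86.0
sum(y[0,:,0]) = 1.0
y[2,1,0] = 50.0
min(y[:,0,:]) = -86.0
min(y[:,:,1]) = -96.0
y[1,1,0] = -6.0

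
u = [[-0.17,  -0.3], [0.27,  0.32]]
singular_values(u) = [0.54, 0.05]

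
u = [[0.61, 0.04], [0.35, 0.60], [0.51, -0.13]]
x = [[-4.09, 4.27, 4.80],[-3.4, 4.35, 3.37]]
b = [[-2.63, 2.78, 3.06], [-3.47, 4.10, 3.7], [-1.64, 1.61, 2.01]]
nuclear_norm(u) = 1.47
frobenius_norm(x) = 9.99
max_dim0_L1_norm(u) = 1.47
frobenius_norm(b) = 8.71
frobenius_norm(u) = 1.06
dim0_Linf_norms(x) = [4.09, 4.35, 4.8]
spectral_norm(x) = 9.96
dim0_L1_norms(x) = [7.49, 8.62, 8.17]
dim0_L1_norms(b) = [7.74, 8.49, 8.77]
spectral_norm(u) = 0.90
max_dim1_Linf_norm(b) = 4.1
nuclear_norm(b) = 9.15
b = u @ x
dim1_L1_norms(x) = [13.16, 11.12]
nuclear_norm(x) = 10.73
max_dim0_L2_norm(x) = 6.1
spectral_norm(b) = 8.70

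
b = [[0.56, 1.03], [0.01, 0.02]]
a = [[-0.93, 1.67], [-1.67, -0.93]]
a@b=[[-0.50, -0.92], [-0.94, -1.74]]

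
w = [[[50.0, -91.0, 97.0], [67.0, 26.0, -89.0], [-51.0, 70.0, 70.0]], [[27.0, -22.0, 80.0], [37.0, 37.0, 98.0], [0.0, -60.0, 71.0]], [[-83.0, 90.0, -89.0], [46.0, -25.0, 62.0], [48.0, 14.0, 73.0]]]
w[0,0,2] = 97.0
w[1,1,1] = 37.0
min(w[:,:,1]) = -91.0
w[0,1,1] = 26.0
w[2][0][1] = 90.0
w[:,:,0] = [[50.0, 67.0, -51.0], [27.0, 37.0, 0.0], [-83.0, 46.0, 48.0]]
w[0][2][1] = 70.0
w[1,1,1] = 37.0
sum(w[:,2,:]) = 235.0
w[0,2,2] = 70.0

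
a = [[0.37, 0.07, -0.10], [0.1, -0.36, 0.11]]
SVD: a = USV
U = [[-0.73, -0.68], [-0.68, 0.73]]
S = [0.39, 0.39]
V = [[-0.87, 0.50, -0.01], [-0.46, -0.8, 0.38]]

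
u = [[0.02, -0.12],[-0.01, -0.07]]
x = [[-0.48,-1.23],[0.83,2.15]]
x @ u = [[0.00,0.14], [-0.0,-0.25]]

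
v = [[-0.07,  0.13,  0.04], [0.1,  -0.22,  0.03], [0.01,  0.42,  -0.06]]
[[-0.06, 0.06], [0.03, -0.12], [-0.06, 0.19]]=v @ [[-0.05, -0.24],[-0.24, 0.41],[-0.71, -0.29]]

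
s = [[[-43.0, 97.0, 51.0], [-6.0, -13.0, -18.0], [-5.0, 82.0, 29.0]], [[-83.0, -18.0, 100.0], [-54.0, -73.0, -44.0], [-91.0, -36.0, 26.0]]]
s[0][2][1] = 82.0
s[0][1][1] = -13.0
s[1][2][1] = -36.0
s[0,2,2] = 29.0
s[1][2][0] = -91.0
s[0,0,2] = 51.0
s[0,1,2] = -18.0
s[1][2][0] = -91.0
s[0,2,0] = -5.0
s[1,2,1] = -36.0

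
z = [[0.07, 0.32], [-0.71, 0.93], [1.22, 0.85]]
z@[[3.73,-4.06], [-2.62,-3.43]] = [[-0.58,-1.38], [-5.08,-0.31], [2.32,-7.87]]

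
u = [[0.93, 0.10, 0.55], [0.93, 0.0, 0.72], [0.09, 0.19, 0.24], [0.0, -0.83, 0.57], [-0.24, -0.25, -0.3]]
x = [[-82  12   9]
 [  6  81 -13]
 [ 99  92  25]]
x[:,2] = [9, -13, 25]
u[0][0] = 0.934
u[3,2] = 0.571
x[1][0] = 6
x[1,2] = -13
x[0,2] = 9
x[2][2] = 25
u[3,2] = 0.571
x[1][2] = -13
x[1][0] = 6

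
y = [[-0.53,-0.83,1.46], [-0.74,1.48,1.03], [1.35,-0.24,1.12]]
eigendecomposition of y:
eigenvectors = [[(0.85+0j), (-0.03+0.39j), (-0.03-0.39j)], [(0.34+0j), 0.66+0.00j, (0.66-0j)], [-0.40+0.00j, (0.19+0.62j), 0.19-0.62j]]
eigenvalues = [(-1.55+0j), (1.81+0.53j), (1.81-0.53j)]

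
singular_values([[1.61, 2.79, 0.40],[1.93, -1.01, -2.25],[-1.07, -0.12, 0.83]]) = [3.37, 3.29, 0.01]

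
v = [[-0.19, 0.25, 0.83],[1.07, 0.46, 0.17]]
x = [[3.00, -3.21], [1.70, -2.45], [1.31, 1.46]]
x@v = [[-4.00, -0.73, 1.94], [-2.94, -0.70, 0.99], [1.31, 1.00, 1.34]]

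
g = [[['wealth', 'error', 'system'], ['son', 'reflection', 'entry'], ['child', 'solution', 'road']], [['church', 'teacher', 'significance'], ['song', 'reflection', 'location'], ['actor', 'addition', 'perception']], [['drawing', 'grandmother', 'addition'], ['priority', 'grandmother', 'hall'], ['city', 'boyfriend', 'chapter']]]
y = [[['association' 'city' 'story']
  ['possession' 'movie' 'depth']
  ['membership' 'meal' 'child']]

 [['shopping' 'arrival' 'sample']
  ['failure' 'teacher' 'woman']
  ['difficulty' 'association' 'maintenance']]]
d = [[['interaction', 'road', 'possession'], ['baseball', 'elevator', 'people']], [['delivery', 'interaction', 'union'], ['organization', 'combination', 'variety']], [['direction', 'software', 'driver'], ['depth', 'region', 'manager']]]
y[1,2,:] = ['difficulty', 'association', 'maintenance']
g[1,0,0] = 'church'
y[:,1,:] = [['possession', 'movie', 'depth'], ['failure', 'teacher', 'woman']]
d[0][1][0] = 'baseball'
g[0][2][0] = 'child'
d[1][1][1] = 'combination'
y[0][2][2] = 'child'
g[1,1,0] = 'song'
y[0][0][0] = 'association'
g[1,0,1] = 'teacher'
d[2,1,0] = 'depth'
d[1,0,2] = 'union'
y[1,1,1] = 'teacher'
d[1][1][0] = 'organization'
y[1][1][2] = 'woman'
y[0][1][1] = 'movie'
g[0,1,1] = 'reflection'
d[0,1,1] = 'elevator'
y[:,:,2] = [['story', 'depth', 'child'], ['sample', 'woman', 'maintenance']]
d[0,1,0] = 'baseball'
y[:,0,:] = [['association', 'city', 'story'], ['shopping', 'arrival', 'sample']]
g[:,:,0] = [['wealth', 'son', 'child'], ['church', 'song', 'actor'], ['drawing', 'priority', 'city']]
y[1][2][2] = 'maintenance'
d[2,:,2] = ['driver', 'manager']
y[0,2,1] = 'meal'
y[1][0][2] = 'sample'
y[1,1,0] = 'failure'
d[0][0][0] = 'interaction'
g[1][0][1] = 'teacher'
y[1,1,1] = 'teacher'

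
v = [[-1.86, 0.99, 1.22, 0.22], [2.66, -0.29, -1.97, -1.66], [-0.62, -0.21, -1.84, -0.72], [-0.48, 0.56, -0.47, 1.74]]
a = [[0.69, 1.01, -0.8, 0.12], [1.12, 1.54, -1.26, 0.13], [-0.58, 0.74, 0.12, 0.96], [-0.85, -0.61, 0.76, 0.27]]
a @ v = [[1.84, 0.63, 0.27, -0.74], [2.73, 1.0, 0.59, -1.18], [2.51, -0.28, -2.84, 0.23], [-0.64, -0.67, -1.36, 0.75]]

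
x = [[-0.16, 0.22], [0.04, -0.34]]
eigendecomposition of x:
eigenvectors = [[0.98, -0.71], [0.18, 0.71]]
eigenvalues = [-0.12, -0.38]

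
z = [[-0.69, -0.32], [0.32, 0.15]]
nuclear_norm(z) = 0.84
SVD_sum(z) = [[-0.69, -0.32], [0.32, 0.15]] + [[-0.0,0.00], [-0.00,0.0]]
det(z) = -0.00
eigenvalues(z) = [-0.54, 0.0]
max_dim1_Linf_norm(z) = 0.69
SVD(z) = [[-0.91, 0.42],[0.42, 0.91]] @ diag([0.8386884283091663, 0.001311571690833539]) @ [[0.91, 0.42], [-0.42, 0.91]]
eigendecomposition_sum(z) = [[-0.69,-0.32],[0.32,0.15]] + [[-0.00, -0.0], [0.0, 0.00]]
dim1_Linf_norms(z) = [0.69, 0.32]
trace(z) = -0.54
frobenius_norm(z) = 0.84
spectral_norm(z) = 0.84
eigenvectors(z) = [[-0.91, 0.42], [0.42, -0.91]]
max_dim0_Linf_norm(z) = 0.69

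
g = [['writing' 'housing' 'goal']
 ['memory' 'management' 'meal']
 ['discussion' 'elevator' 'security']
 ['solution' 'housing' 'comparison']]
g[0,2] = 'goal'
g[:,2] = ['goal', 'meal', 'security', 'comparison']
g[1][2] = 'meal'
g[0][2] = 'goal'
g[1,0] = 'memory'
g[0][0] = 'writing'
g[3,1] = 'housing'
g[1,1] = 'management'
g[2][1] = 'elevator'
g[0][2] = 'goal'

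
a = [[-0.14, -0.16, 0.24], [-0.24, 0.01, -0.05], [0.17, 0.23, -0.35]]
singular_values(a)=[0.56, 0.24, 0.0]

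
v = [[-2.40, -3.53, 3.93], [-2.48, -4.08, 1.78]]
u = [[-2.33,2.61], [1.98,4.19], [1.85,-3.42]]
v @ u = [[5.87, -34.5], [0.99, -29.66]]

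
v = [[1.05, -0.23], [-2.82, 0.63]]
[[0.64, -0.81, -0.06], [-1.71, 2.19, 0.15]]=v@[[0.73, -0.72, -0.13], [0.55, 0.25, -0.34]]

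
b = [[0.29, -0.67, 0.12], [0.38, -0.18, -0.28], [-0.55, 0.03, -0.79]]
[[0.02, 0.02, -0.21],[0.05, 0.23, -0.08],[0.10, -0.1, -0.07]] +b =[[0.31, -0.65, -0.09], [0.43, 0.05, -0.36], [-0.45, -0.07, -0.86]]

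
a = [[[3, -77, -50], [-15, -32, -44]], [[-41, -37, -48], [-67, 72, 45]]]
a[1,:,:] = [[-41, -37, -48], [-67, 72, 45]]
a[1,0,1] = -37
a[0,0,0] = 3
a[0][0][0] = 3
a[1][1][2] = 45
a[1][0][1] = -37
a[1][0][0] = -41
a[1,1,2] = 45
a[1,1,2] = 45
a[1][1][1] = 72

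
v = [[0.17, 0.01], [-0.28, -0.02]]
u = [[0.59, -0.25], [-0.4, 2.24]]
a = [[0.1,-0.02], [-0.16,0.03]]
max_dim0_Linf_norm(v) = 0.28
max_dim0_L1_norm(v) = 0.45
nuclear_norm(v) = 0.33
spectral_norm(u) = 2.30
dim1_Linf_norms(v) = [0.17, 0.28]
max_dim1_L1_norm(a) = 0.19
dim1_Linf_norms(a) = [0.1, 0.16]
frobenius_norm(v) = 0.33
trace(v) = 0.15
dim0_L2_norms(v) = [0.33, 0.02]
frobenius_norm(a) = 0.19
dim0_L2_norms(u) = [0.71, 2.25]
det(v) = -0.00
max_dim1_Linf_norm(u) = 2.24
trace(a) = 0.13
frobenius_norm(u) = 2.36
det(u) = 1.22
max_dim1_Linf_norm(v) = 0.28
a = v @ u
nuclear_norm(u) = 2.83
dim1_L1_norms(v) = [0.18, 0.3]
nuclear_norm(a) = 0.19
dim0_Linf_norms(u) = [0.59, 2.24]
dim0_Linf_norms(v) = [0.28, 0.02]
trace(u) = 2.83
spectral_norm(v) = 0.33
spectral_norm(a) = 0.19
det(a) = -0.00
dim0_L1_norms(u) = [0.99, 2.49]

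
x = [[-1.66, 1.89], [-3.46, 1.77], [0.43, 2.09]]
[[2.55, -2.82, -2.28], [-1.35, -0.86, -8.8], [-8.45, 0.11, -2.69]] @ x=[[4.54, -4.94], [1.43, -22.47], [12.49, -21.40]]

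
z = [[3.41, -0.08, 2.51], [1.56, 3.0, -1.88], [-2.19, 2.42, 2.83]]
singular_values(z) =[4.41, 4.2, 3.8]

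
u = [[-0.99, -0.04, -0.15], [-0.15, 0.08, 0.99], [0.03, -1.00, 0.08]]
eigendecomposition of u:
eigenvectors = [[-0.99+0.00j, (-0.04+0.06j), (-0.04-0.06j)], [-0.09+0.00j, (-0.01-0.7j), -0.01+0.70j], [-0.05+0.00j, (0.71+0j), (0.71-0j)]]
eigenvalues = [(-1+0j), (0.09+1j), (0.09-1j)]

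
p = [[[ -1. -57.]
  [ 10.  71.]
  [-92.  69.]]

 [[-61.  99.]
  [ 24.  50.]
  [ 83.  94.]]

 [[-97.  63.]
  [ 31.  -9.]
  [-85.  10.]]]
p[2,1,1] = -9.0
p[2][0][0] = -97.0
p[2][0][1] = 63.0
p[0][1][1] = 71.0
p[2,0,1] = 63.0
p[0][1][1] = 71.0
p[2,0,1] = 63.0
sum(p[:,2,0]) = -94.0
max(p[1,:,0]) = 83.0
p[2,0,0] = -97.0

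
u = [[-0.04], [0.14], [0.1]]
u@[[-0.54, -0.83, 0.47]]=[[0.02, 0.03, -0.02], [-0.08, -0.12, 0.07], [-0.05, -0.08, 0.05]]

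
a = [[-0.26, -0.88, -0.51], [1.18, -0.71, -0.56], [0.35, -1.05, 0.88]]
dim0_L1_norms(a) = [1.79, 2.64, 1.95]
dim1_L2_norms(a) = [1.05, 1.49, 1.41]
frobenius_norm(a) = 2.30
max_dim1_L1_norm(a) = 2.45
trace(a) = -0.09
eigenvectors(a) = [[0.66+0.00j, 0.66-0.00j, (-0.12+0j)],[(0.19-0.63j), 0.19+0.63j, (-0.34+0j)],[(0.19-0.3j), 0.19+0.30j, (0.93+0j)]]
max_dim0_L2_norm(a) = 1.54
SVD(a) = [[0.34, 0.14, -0.93], [0.73, 0.59, 0.36], [0.59, -0.8, 0.10]] @ diag([1.743203269694297, 1.201936194825833, 0.9100504074471416]) @ [[0.56, -0.83, -0.03], [0.31, 0.25, -0.92], [0.77, 0.5, 0.40]]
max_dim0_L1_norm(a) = 2.64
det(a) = 1.91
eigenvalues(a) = [(-0.66+1.06j), (-0.66-1.06j), (1.22+0j)]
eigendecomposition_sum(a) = [[-0.14+0.64j,(-0.47-0.33j),(-0.19-0.04j)],[0.56+0.31j,(-0.44+0.35j),(-0.09+0.17j)],[(0.25+0.24j),-0.28+0.12j,(-0.07+0.07j)]] + [[-0.14-0.64j, (-0.47+0.33j), (-0.19+0.04j)], [0.56-0.31j, -0.44-0.35j, -0.09-0.17j], [0.25-0.24j, -0.28-0.12j, (-0.07-0.07j)]] + [[0.02+0.00j, 0.06+0.00j, -0.13+0.00j], [0.05+0.00j, 0.18+0.00j, (-0.38+0j)], [(-0.15-0j), (-0.49-0j), (1.02-0j)]]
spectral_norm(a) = 1.74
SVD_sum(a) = [[0.34,-0.5,-0.02], [0.71,-1.05,-0.04], [0.58,-0.86,-0.04]] + [[0.05, 0.04, -0.15], [0.22, 0.18, -0.65], [-0.3, -0.24, 0.88]] + [[-0.65,-0.42,-0.34], [0.25,0.16,0.13], [0.07,0.05,0.04]]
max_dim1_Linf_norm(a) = 1.18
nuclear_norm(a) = 3.86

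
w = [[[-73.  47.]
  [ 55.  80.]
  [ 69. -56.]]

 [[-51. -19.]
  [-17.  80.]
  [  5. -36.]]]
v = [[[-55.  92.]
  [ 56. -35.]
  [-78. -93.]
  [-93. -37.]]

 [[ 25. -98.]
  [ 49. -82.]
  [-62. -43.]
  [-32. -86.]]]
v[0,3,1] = -37.0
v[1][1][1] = -82.0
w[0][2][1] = -56.0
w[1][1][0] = -17.0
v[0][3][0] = -93.0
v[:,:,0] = [[-55.0, 56.0, -78.0, -93.0], [25.0, 49.0, -62.0, -32.0]]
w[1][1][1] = 80.0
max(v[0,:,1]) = 92.0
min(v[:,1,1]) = -82.0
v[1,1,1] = -82.0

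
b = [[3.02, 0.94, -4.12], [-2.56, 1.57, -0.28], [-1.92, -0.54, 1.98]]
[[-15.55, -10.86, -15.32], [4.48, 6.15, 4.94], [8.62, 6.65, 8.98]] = b @[[-2.33, -2.9, -3.12], [-0.60, -0.75, -1.76], [1.93, 0.34, 1.03]]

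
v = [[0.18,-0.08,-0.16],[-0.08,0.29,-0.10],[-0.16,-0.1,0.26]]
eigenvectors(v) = [[0.70, 0.56, -0.43],[0.40, -0.82, -0.42],[0.59, -0.12, 0.80]]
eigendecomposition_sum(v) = [[0.0, 0.0, 0.00], [0.00, 0.0, 0.00], [0.00, 0.00, 0.0]] + [[0.11, -0.15, -0.02], [-0.15, 0.22, 0.03], [-0.02, 0.03, 0.00]] + [[0.07,  0.07,  -0.14],[0.07,  0.07,  -0.13],[-0.14,  -0.13,  0.25]]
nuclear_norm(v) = 0.73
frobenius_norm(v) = 0.52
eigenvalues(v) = [0.0, 0.33, 0.4]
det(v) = 0.00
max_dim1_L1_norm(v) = 0.52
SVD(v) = [[-0.43, 0.56, 0.70], [-0.42, -0.82, 0.4], [0.80, -0.12, 0.59]] @ diag([0.39870470464459645, 0.33035385905412984, 0.0009414363012738563]) @ [[-0.43, -0.42, 0.80], [0.56, -0.82, -0.12], [0.70, 0.4, 0.59]]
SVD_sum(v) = [[0.07, 0.07, -0.14], [0.07, 0.07, -0.13], [-0.14, -0.13, 0.25]] + [[0.11, -0.15, -0.02], [-0.15, 0.22, 0.03], [-0.02, 0.03, 0.0]] + [[0.00, 0.00, 0.00],[0.0, 0.00, 0.00],[0.00, 0.00, 0.00]]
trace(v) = 0.73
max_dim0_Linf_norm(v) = 0.29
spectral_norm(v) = 0.40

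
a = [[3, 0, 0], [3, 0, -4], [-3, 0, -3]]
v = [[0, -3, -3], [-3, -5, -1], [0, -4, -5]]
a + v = [[3, -3, -3], [0, -5, -5], [-3, -4, -8]]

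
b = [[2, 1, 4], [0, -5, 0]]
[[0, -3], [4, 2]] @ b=[[0, 15, 0], [8, -6, 16]]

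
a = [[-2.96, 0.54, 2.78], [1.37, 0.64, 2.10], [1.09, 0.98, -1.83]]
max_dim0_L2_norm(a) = 3.94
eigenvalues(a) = [1.84, -4.18, -1.81]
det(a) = 13.94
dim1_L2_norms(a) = [4.1, 2.59, 2.34]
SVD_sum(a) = [[-2.47,0.13,3.18], [-0.51,0.03,0.66], [1.28,-0.07,-1.64]] + [[-0.42, -0.10, -0.32], [1.9, 0.48, 1.46], [-0.04, -0.01, -0.03]] + [[-0.07,0.52,-0.08],  [-0.02,0.14,-0.02],  [-0.15,1.06,-0.16]]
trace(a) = -4.15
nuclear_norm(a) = 8.32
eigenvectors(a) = [[-0.29,  -0.92,  0.62],[-0.9,  0.09,  -0.68],[-0.33,  0.39,  0.39]]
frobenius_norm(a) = 5.38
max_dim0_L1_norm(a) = 6.71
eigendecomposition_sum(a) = [[0.2,0.39,0.37], [0.61,1.22,1.16], [0.22,0.44,0.42]] + [[-2.72, -0.42, 3.59], [0.27, 0.04, -0.36], [1.14, 0.18, -1.51]] + [[-0.44, 0.57, -1.18], [0.48, -0.63, 1.3], [-0.28, 0.36, -0.74]]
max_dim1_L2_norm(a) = 4.1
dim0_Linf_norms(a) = [2.96, 0.98, 2.78]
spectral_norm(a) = 4.61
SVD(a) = [[-0.87, 0.21, 0.44],[-0.18, -0.98, 0.12],[0.45, 0.02, 0.89]] @ diag([4.6094922384981425, 2.503770481584888, 1.2079795854109316]) @ [[0.61, -0.03, -0.79], [-0.78, -0.19, -0.6], [-0.13, 0.98, -0.14]]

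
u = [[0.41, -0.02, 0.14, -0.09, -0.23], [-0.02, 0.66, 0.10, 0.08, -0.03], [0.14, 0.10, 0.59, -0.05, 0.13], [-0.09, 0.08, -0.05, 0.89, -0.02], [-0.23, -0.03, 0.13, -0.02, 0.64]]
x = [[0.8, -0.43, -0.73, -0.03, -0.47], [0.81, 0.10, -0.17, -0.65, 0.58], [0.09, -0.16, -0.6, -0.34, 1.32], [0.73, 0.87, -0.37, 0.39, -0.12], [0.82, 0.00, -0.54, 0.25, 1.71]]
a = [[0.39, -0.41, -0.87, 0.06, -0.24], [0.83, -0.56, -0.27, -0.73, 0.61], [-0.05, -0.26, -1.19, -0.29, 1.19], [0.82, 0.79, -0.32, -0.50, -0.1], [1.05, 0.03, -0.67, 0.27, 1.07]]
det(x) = -1.34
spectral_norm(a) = 2.52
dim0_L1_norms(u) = [0.89, 0.89, 1.01, 1.13, 1.05]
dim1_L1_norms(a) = [1.97, 3.0, 2.98, 2.53, 3.09]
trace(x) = 2.40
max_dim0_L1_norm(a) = 3.32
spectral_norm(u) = 0.94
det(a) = -2.30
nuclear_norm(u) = 3.19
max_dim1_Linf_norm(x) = 1.71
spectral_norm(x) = 2.58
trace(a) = -0.79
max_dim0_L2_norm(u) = 0.9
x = u + a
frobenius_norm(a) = 3.25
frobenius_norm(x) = 3.29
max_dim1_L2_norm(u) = 0.9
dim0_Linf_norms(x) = [0.82, 0.87, 0.73, 0.65, 1.71]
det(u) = 0.05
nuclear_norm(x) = 6.34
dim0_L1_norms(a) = [3.14, 2.05, 3.32, 1.85, 3.21]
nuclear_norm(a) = 6.52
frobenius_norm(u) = 1.55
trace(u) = 3.19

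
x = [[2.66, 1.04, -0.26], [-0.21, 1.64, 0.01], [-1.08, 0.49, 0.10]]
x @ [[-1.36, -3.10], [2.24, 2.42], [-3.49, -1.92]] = [[-0.38, -5.23], [3.92, 4.6], [2.22, 4.34]]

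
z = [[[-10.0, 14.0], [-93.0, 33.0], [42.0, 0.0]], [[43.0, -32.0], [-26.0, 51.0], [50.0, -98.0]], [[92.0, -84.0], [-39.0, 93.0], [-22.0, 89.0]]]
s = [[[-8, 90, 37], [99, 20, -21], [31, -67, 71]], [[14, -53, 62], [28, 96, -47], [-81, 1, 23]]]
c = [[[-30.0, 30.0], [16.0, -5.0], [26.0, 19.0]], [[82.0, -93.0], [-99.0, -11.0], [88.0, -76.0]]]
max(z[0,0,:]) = 14.0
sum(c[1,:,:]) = -109.0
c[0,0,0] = -30.0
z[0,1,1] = 33.0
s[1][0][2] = 62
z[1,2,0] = 50.0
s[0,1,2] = -21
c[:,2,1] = [19.0, -76.0]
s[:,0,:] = [[-8, 90, 37], [14, -53, 62]]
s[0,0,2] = 37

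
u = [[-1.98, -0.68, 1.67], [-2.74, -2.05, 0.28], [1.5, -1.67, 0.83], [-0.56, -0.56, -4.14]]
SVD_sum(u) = [[-0.31, -0.23, 1.98], [-0.14, -0.1, 0.91], [-0.12, -0.09, 0.76], [0.59, 0.44, -3.85]] + [[-1.49, -0.79, -0.32], [-2.84, -1.51, -0.61], [0.59, 0.32, 0.13], [-1.32, -0.70, -0.28]] + [[-0.18, 0.34, 0.01], [0.24, -0.44, -0.01], [1.02, -1.9, -0.06], [0.16, -0.30, -0.01]]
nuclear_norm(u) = 10.89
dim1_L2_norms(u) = [2.68, 3.43, 2.39, 4.22]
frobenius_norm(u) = 6.52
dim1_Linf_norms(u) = [1.98, 2.74, 1.67, 4.14]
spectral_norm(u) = 4.57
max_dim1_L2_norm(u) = 4.22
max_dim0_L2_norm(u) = 4.55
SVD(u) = [[-0.44, 0.42, -0.17], [-0.20, 0.81, 0.22], [-0.17, -0.17, 0.95], [0.86, 0.38, 0.15]] @ diag([4.567778488228598, 4.052203650600299, 2.273729371877323]) @ [[0.15, 0.11, -0.98], [-0.87, -0.46, -0.19], [0.47, -0.88, -0.03]]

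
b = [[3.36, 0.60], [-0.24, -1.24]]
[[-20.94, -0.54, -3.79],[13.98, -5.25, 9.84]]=b @ [[-4.37, -0.95, 0.30], [-10.43, 4.42, -7.99]]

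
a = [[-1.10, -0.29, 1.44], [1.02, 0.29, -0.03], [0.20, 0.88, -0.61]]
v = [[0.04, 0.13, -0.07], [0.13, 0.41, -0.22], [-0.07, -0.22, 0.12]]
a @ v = [[-0.18,-0.58,0.31], [0.08,0.26,-0.14], [0.17,0.52,-0.28]]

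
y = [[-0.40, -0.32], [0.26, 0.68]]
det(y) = -0.19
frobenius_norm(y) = 0.89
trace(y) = 0.28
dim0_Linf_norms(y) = [0.4, 0.68]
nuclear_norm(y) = 1.08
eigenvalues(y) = [-0.32, 0.6]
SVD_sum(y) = [[-0.24, -0.41],[0.36, 0.62]] + [[-0.16, 0.09], [-0.10, 0.06]]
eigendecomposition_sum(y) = [[-0.35, -0.11], [0.09, 0.03]] + [[-0.05, -0.21],[0.17, 0.65]]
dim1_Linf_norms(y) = [0.4, 0.68]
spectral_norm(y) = 0.86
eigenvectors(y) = [[-0.97, 0.31],[0.25, -0.95]]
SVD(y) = [[-0.55,  0.83], [0.83,  0.55]] @ diag([0.8628575350816906, 0.21880784755750615]) @ [[0.51,0.86], [-0.86,0.51]]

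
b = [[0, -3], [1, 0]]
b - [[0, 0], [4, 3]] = [[0, -3], [-3, -3]]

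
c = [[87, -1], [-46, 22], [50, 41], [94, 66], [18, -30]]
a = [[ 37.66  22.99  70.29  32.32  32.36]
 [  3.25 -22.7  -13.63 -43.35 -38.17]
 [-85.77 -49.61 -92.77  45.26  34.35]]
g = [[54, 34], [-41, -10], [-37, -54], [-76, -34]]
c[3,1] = 66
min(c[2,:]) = 41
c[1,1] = 22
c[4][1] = -30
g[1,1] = -10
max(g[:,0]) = 54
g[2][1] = -54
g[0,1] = 34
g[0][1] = 34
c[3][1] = 66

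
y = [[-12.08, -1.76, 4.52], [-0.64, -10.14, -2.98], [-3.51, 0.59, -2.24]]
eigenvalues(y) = [(-12.09+0j), (-6.18+0.98j), (-6.18-0.98j)]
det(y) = -474.09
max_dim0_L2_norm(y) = 12.6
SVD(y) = [[-0.96, 0.18, -0.19], [-0.19, -0.98, -0.01], [-0.19, 0.03, 0.98]] @ diag([13.341090471192947, 10.476646756632716, 3.391898845216627]) @ [[0.93, 0.26, -0.25], [-0.16, 0.92, 0.35], [-0.32, 0.29, -0.9]]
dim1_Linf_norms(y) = [12.08, 10.14, 3.51]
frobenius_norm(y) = 17.30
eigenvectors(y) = [[0.76+0.00j, -0.60+0.00j, (-0.6-0j)], [0.61+0.00j, (0.53-0.03j), 0.53+0.03j], [(0.23+0j), (-0.58-0.14j), -0.58+0.14j]]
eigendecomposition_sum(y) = [[(-7.08+0j),-6.74-0.00j,1.21-0.00j],[-5.65+0.00j,-5.39-0.00j,0.96-0.00j],[(-2.18+0j),-2.08-0.00j,(0.37-0j)]] + [[-2.50-7.48j, (2.49+4.56j), 1.66+12.43j], [(2.51+6.45j), -2.38-3.90j, (-1.97-10.83j)], [(-0.66-7.78j), 1.34+4.97j, -1.31+12.35j]] + [[-2.50+7.48j, (2.49-4.56j), 1.66-12.43j], [2.51-6.45j, (-2.38+3.9j), (-1.97+10.83j)], [-0.66+7.78j, 1.34-4.97j, -1.31-12.35j]]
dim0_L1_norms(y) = [16.23, 12.49, 9.74]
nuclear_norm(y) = 27.21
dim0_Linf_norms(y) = [12.08, 10.14, 4.52]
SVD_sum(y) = [[-11.98, -3.34, 3.25], [-2.31, -0.64, 0.63], [-2.38, -0.66, 0.65]] + [[-0.31, 1.77, 0.68], [1.66, -9.49, -3.62], [-0.05, 0.3, 0.11]] + [[0.21,-0.19,0.59], [0.01,-0.01,0.02], [-1.08,0.96,-3.0]]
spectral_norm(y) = 13.34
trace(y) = -24.46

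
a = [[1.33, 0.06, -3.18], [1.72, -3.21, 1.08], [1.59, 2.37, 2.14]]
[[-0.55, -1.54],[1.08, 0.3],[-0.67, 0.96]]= a @ [[-0.09, -0.06], [-0.34, 0.03], [0.13, 0.46]]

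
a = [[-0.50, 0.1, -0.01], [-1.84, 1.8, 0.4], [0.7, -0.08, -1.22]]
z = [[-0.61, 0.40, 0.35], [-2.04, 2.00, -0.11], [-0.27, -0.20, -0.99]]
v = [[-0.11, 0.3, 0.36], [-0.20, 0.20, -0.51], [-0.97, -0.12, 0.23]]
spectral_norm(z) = 2.95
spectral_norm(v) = 1.02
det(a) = 0.90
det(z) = 0.76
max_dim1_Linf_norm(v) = 0.97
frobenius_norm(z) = 3.15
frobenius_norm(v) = 1.26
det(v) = 0.24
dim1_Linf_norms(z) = [0.61, 2.04, 0.99]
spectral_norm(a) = 2.76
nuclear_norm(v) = 2.03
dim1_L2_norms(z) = [0.81, 2.86, 1.05]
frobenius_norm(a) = 3.01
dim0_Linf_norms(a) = [1.84, 1.8, 1.22]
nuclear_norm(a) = 4.19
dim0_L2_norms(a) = [2.03, 1.8, 1.28]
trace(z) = 0.40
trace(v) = 0.32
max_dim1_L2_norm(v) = 1.0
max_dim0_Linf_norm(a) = 1.84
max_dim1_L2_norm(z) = 2.86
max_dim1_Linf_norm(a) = 1.84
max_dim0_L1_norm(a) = 3.04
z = a + v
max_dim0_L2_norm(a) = 2.03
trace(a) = 0.08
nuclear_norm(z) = 4.27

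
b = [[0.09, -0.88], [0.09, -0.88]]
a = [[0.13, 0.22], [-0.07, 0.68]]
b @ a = [[0.07, -0.58], [0.07, -0.58]]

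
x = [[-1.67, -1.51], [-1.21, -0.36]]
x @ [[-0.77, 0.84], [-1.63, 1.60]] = [[3.75, -3.82], [1.52, -1.59]]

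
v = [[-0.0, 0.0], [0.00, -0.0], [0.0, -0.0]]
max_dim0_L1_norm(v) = 0.0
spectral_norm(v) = 0.00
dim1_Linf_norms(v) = [0.0, 0.0, 0.0]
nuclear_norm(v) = 0.00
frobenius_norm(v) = 0.00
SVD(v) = [[1.00, 0.00], [0.00, 1.0], [0.00, 0.0]] @ diag([-0.0, -0.0]) @ [[1.00, 0.00], [0.00, 1.00]]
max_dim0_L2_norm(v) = 0.0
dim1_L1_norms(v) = [0.0, 0.0, 0.0]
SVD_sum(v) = [[-0.0, -0.00], [-0.00, -0.0], [-0.0, -0.00]] + [[-0.0, -0.0],[-0.00, -0.00],[-0.0, -0.00]]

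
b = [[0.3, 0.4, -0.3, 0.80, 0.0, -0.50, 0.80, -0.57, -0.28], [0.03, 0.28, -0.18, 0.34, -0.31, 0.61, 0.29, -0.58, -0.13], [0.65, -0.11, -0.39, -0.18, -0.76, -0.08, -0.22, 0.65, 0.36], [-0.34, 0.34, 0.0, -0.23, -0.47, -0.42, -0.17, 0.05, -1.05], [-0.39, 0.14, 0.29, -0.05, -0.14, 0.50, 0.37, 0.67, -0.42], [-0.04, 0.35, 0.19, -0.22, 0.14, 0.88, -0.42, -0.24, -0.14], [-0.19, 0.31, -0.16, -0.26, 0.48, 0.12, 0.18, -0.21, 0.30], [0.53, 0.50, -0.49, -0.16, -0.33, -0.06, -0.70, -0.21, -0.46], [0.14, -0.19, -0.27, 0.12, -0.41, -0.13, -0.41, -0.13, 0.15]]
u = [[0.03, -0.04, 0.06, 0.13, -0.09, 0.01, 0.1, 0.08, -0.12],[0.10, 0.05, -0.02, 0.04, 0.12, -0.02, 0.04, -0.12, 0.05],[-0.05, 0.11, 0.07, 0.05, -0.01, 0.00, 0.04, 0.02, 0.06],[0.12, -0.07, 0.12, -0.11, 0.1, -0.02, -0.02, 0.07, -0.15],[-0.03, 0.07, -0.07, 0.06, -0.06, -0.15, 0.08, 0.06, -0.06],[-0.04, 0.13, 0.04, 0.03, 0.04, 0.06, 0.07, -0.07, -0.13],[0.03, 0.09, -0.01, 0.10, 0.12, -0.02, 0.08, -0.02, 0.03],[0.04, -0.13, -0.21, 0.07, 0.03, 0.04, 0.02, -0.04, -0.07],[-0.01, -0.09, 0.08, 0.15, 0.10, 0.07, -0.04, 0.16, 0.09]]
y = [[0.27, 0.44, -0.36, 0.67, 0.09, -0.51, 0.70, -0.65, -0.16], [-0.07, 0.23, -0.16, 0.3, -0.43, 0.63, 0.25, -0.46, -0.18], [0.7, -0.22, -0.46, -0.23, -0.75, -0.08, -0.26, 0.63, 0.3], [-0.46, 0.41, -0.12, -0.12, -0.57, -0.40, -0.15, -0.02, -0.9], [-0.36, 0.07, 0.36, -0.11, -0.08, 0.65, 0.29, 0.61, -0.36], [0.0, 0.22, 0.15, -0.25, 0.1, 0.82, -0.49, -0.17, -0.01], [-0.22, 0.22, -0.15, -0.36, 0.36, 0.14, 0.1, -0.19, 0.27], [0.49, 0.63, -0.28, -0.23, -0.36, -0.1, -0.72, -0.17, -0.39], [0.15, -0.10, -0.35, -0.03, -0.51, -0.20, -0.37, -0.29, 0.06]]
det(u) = -0.00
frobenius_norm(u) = 0.73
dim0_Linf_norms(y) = [0.7, 0.63, 0.46, 0.67, 0.75, 0.82, 0.72, 0.65, 0.9]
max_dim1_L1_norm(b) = 3.95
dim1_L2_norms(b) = [1.51, 1.06, 1.34, 1.35, 1.14, 1.12, 0.8, 1.29, 0.73]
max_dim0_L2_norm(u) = 0.28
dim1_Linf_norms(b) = [0.8, 0.61, 0.76, 1.05, 0.67, 0.88, 0.48, 0.7, 0.41]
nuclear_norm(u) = 1.88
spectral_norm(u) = 0.34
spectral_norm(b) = 1.77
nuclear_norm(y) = 8.59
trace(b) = 0.82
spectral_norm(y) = 1.80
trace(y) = 0.65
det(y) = 0.00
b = y + u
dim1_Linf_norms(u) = [0.13, 0.12, 0.11, 0.15, 0.15, 0.13, 0.12, 0.21, 0.16]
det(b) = -0.04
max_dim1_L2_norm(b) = 1.51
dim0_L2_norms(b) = [1.06, 0.94, 0.86, 1.0, 1.2, 1.37, 1.34, 1.3, 1.36]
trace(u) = 0.17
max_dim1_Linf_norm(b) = 1.05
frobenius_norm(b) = 3.52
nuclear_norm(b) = 8.95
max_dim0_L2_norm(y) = 1.41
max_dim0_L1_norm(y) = 3.53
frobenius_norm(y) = 3.46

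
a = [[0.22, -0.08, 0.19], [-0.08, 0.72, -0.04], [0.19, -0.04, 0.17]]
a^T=[[0.22, -0.08, 0.19], [-0.08, 0.72, -0.04], [0.19, -0.04, 0.17]]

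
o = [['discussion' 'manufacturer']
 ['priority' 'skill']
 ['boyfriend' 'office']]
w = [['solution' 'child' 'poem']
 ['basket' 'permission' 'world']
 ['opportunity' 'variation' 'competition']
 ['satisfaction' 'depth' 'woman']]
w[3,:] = ['satisfaction', 'depth', 'woman']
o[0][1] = 'manufacturer'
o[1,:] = ['priority', 'skill']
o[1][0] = 'priority'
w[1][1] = 'permission'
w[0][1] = 'child'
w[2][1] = 'variation'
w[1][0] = 'basket'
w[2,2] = 'competition'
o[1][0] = 'priority'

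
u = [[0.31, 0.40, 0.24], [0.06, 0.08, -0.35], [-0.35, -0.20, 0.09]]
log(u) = [[-0.15, 1.65, 1.87], [-0.8, -2.12, -1.85], [-0.98, 0.14, -1.2]]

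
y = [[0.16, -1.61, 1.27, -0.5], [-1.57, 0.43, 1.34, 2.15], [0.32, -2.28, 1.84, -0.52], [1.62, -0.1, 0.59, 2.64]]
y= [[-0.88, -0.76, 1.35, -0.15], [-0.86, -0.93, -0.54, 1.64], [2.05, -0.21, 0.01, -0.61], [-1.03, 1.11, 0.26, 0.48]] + [[1.04, -0.85, -0.08, -0.35], [-0.71, 1.36, 1.88, 0.51], [-1.73, -2.07, 1.83, 0.09], [2.65, -1.21, 0.33, 2.16]]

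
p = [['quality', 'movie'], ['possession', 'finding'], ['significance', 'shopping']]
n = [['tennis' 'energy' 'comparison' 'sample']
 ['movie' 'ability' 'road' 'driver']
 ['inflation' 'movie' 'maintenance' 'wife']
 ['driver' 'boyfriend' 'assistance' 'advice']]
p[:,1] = ['movie', 'finding', 'shopping']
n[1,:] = ['movie', 'ability', 'road', 'driver']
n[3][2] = 'assistance'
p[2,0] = 'significance'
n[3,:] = ['driver', 'boyfriend', 'assistance', 'advice']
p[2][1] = 'shopping'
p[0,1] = 'movie'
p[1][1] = 'finding'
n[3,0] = 'driver'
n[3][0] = 'driver'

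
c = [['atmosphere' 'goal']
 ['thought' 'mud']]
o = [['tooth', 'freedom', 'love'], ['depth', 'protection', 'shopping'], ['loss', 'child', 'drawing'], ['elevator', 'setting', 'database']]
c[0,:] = ['atmosphere', 'goal']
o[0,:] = ['tooth', 'freedom', 'love']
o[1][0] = 'depth'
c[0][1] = 'goal'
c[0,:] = ['atmosphere', 'goal']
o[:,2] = ['love', 'shopping', 'drawing', 'database']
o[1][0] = 'depth'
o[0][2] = 'love'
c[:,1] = ['goal', 'mud']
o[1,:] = ['depth', 'protection', 'shopping']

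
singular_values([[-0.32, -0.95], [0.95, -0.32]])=[1.0, 1.0]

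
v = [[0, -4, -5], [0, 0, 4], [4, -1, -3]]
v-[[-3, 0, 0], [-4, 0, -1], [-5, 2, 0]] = [[3, -4, -5], [4, 0, 5], [9, -3, -3]]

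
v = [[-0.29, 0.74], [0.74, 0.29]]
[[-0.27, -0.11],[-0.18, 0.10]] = v @[[-0.08, 0.17], [-0.4, -0.08]]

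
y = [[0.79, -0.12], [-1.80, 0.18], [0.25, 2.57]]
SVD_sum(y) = [[-0.00, -0.06], [0.0, 0.03], [0.21, 2.57]] + [[0.79, -0.06], [-1.8, 0.15], [0.04, -0.0]]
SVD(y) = [[0.02, 0.40], [-0.01, -0.91], [-1.00, 0.02]] @ diag([2.582622920078295, 1.9769569678387688]) @ [[-0.08, -1.0],  [1.0, -0.08]]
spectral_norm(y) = 2.58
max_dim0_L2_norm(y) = 2.58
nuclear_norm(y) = 4.56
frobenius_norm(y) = 3.25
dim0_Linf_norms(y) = [1.8, 2.57]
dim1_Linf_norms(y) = [0.79, 1.8, 2.57]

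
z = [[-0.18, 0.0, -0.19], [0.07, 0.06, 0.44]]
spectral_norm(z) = 0.50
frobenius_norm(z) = 0.52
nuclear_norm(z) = 0.64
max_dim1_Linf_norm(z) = 0.44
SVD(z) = [[-0.46, 0.89], [0.89, 0.46]] @ diag([0.5024124111334783, 0.13483979063705487]) @ [[0.29,0.11,0.95],[-0.94,0.21,0.26]]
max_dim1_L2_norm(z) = 0.45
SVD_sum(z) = [[-0.07, -0.02, -0.22], [0.13, 0.05, 0.42]] + [[-0.11, 0.02, 0.03],[-0.06, 0.01, 0.02]]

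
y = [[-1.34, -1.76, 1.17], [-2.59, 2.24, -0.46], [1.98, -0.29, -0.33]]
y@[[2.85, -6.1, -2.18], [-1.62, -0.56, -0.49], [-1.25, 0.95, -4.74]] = [[-2.43, 10.27, -1.76], [-10.44, 14.11, 6.73], [6.53, -12.23, -2.61]]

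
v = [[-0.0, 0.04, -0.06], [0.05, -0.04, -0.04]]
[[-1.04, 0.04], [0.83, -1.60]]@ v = [[0.0,-0.04,0.06], [-0.08,0.10,0.01]]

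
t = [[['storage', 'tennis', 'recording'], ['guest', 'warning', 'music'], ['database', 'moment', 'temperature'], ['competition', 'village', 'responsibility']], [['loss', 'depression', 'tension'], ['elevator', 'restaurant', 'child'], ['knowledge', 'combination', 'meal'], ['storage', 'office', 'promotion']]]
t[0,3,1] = 'village'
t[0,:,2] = ['recording', 'music', 'temperature', 'responsibility']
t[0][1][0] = 'guest'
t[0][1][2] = 'music'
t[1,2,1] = 'combination'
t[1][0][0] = 'loss'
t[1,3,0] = 'storage'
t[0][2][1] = 'moment'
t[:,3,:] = [['competition', 'village', 'responsibility'], ['storage', 'office', 'promotion']]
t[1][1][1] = 'restaurant'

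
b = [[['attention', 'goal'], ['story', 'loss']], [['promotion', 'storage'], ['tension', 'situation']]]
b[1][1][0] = 'tension'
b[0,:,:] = [['attention', 'goal'], ['story', 'loss']]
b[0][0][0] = 'attention'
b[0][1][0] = 'story'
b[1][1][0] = 'tension'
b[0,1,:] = ['story', 'loss']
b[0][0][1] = 'goal'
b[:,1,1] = ['loss', 'situation']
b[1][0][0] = 'promotion'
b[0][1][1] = 'loss'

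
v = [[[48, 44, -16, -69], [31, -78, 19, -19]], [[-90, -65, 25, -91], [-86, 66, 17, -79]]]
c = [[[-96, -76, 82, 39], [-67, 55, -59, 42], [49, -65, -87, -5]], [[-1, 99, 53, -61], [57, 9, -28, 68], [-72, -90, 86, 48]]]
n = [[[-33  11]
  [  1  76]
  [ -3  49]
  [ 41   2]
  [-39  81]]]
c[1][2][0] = -72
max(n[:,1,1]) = 76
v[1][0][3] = -91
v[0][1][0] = 31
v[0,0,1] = 44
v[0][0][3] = -69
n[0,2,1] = 49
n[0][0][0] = -33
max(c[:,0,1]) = 99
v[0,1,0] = 31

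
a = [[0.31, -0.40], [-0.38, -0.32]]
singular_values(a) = [0.51, 0.49]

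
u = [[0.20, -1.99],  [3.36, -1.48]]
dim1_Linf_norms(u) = [1.99, 3.36]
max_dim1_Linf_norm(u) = 3.36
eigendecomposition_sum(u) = [[0.10+1.33j,-1.00-0.26j], [(1.68+0.44j),(-0.74+1.11j)]] + [[(0.1-1.33j), (-1+0.26j)], [1.68-0.44j, -0.74-1.11j]]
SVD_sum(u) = [[1.04, -0.65],[3.08, -1.93]] + [[-0.84, -1.34],[0.28, 0.45]]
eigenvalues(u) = [(-0.64+2.45j), (-0.64-2.45j)]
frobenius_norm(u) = 4.18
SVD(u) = [[-0.32,-0.95], [-0.95,0.32]] @ diag([3.8343888548690646, 1.6666019649742112]) @ [[-0.85, 0.53], [0.53, 0.85]]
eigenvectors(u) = [[(0.2+0.58j), 0.20-0.58j], [(0.79+0j), 0.79-0.00j]]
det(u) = 6.39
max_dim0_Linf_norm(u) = 3.36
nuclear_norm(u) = 5.50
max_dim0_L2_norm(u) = 3.37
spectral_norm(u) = 3.83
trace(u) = -1.28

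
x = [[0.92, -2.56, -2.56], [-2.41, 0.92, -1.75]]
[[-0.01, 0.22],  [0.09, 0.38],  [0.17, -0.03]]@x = [[-0.54,0.23,-0.36], [-0.83,0.12,-0.90], [0.23,-0.46,-0.38]]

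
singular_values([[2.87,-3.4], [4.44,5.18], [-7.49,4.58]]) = [9.8, 6.88]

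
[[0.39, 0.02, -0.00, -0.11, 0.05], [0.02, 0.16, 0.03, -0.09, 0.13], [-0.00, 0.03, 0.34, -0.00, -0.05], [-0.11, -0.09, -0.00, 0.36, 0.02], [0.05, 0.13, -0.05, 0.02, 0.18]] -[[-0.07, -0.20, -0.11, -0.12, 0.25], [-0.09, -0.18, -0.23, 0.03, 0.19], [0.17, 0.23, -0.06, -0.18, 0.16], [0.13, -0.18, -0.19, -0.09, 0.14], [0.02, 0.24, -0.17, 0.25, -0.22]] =[[0.46, 0.22, 0.11, 0.01, -0.20], [0.11, 0.34, 0.26, -0.12, -0.06], [-0.17, -0.20, 0.4, 0.18, -0.21], [-0.24, 0.09, 0.19, 0.45, -0.12], [0.03, -0.11, 0.12, -0.23, 0.4]]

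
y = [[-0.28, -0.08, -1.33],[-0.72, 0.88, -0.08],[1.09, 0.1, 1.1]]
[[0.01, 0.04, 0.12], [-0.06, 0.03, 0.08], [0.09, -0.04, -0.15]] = y @[[0.11, -0.01, -0.06], [0.02, 0.02, 0.04], [-0.03, -0.03, -0.08]]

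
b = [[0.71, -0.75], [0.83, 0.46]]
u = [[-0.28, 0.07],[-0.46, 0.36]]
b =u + [[0.99,  -0.82], [1.29,  0.10]]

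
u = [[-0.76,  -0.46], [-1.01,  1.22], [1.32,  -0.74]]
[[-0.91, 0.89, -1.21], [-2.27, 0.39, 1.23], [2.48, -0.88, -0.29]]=u@[[1.55, -0.91, 0.65], [-0.58, -0.43, 1.55]]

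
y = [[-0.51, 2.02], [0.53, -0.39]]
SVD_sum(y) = [[-0.61,1.99], [0.15,-0.5]] + [[0.1,0.03], [0.38,0.11]]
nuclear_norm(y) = 2.55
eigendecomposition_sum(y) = [[-0.79, 1.45], [0.38, -0.70]] + [[0.28, 0.57],[0.15, 0.31]]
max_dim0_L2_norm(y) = 2.06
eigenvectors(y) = [[-0.90, -0.88], [0.44, -0.48]]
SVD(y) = [[0.97, -0.25], [-0.25, -0.97]] @ diag([2.146770105252992, 0.4060518626875849]) @ [[-0.29,0.96],[-0.96,-0.29]]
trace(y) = -0.90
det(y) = -0.87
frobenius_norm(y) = 2.18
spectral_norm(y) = 2.15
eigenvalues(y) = [-1.49, 0.59]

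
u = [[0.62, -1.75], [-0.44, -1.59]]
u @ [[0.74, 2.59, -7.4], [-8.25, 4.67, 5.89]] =[[14.90, -6.57, -14.9], [12.79, -8.56, -6.11]]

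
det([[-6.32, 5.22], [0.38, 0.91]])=-7.735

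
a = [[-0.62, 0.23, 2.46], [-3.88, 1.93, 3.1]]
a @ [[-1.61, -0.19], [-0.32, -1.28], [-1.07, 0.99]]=[[-1.71,  2.26], [2.31,  1.34]]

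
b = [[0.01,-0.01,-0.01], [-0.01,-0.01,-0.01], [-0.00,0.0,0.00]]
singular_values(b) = [0.02, 0.01, 0.0]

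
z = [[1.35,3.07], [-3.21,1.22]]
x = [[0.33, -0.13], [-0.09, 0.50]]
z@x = [[0.17, 1.36], [-1.17, 1.03]]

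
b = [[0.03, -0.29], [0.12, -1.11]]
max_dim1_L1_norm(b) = 1.23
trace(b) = -1.08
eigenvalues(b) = [-0.0, -1.08]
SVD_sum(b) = [[0.03, -0.29],[0.12, -1.11]] + [[-0.00, -0.00],  [0.00, 0.00]]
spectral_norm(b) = 1.15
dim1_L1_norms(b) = [0.32, 1.23]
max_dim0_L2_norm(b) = 1.15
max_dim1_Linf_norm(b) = 1.11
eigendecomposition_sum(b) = [[-0.0, 0.0],  [-0.00, 0.0]] + [[0.03,  -0.29], [0.12,  -1.11]]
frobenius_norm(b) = 1.15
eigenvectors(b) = [[0.99, 0.25], [0.11, 0.97]]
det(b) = 0.00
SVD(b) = [[-0.25, -0.97], [-0.97, 0.25]] @ diag([1.1539056764633528, 0.001299932941310577]) @ [[-0.11, 0.99], [0.99, 0.11]]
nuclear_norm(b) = 1.16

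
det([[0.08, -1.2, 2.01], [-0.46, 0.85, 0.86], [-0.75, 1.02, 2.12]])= 0.016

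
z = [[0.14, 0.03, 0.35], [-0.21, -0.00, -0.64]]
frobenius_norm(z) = 0.77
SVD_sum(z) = [[0.12, 0.01, 0.36], [-0.22, -0.01, -0.64]] + [[0.02, 0.02, -0.01], [0.01, 0.01, -0.0]]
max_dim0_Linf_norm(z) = 0.64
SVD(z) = [[-0.49, 0.87], [0.87, 0.49]] @ diag([0.7717377631349136, 0.03347872386337251]) @ [[-0.33,-0.02,-0.95], [0.58,0.78,-0.22]]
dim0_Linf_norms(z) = [0.21, 0.03, 0.64]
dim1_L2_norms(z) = [0.38, 0.67]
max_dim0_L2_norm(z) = 0.73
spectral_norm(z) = 0.77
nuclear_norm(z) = 0.81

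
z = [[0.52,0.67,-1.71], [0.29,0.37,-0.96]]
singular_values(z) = [2.19, 0.01]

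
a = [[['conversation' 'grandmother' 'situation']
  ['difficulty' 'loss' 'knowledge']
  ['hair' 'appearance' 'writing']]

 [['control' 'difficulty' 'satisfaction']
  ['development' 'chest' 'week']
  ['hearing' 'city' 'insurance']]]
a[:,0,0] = ['conversation', 'control']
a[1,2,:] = ['hearing', 'city', 'insurance']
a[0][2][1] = 'appearance'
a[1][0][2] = 'satisfaction'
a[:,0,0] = ['conversation', 'control']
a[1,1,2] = 'week'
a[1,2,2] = 'insurance'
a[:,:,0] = [['conversation', 'difficulty', 'hair'], ['control', 'development', 'hearing']]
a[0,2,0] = 'hair'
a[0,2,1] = 'appearance'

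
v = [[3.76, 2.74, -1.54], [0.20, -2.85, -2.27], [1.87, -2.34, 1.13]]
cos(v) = [[-3.06, -0.63, 0.03], [-0.18, -1.03, 0.79], [-0.29, 0.98, -2.53]]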